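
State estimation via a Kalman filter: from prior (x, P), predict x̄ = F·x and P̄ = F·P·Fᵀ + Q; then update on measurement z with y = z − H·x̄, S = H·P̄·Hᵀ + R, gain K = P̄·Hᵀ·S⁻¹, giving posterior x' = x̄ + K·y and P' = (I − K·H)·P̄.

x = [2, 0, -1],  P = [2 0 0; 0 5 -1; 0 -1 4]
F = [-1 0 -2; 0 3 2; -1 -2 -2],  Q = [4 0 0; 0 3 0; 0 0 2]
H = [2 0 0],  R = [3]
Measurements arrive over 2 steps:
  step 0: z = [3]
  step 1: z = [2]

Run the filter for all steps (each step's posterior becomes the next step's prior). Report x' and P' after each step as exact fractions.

step 0: x̄ = F·x = [0, -2, 0]
step 0: P̄ = F·P·Fᵀ + Q = [22 -10 14; -10 52 -36; 14 -36 32]
step 0: y = z − H·x̄ = [3]
step 0: S = H·P̄·Hᵀ + R = [91]
step 0: K = P̄·Hᵀ·S⁻¹ = [44/91; -20/91; 4/13]
step 0: x' = x̄ + K·y = [132/91, -242/91, 12/13]
step 0: P' = (I − K·H)·P̄ = [66/91 -30/91 6/13; -30/91 4332/91 -388/13; 6/13 -388/13 304/13]
step 1: x̄ = F·x = [-300/91, -558/91, 184/91]
step 1: P̄ = F·P·Fᵀ + Q = [9110/91 7790/91 -2178/91; 7790/91 15181/91 -7338/91; -2178/91 -7338/91 4408/91]
step 1: y = z − H·x̄ = [782/91]
step 1: S = H·P̄·Hᵀ + R = [36713/91]
step 1: K = P̄·Hᵀ·S⁻¹ = [18220/36713; 15580/36713; -4356/36713]
step 1: x' = x̄ + K·y = [35540/36713, -91234/36713, 36800/36713]
step 1: P' = (I − K·H)·P̄ = [27330/36713 23370/36713 -6534/36713; 23370/36713 3457183/36713 -2214654/36713; -6534/36713 -2214654/36713 1569848/36713]

step 0: x' = [132/91, -242/91, 12/13], P' = [66/91 -30/91 6/13; -30/91 4332/91 -388/13; 6/13 -388/13 304/13]
step 1: x' = [35540/36713, -91234/36713, 36800/36713], P' = [27330/36713 23370/36713 -6534/36713; 23370/36713 3457183/36713 -2214654/36713; -6534/36713 -2214654/36713 1569848/36713]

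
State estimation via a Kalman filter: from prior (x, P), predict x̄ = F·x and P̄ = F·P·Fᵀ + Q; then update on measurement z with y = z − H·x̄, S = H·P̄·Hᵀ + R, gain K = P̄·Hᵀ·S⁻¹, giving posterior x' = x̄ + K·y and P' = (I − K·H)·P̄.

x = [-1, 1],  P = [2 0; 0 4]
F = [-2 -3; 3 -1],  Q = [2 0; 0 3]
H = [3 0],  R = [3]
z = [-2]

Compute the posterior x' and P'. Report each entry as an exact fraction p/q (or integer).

x̄ = F·x = [-1, -4]
P̄ = F·P·Fᵀ + Q = [46 0; 0 25]
y = z − H·x̄ = [1]
S = H·P̄·Hᵀ + R = [417]
K = P̄·Hᵀ·S⁻¹ = [46/139; 0]
x' = x̄ + K·y = [-93/139, -4]
P' = (I − K·H)·P̄ = [46/139 0; 0 25]

x' = [-93/139, -4]
P' = [46/139 0; 0 25]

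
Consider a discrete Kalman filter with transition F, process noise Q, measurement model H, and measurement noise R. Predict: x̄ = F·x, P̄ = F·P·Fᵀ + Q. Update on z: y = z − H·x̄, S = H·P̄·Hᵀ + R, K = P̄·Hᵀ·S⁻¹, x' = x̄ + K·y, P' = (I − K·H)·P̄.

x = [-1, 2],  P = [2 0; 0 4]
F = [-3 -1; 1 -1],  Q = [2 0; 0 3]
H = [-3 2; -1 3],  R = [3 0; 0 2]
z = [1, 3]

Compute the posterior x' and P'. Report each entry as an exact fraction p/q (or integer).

x̄ = F·x = [1, -3]
P̄ = F·P·Fᵀ + Q = [24 -2; -2 9]
y = z − H·x̄ = [10, 13]
S = H·P̄·Hᵀ + R = [279 148; 148 119]
K = P̄·Hᵀ·S⁻¹ = [-4604/11297 2878/11297; -1436/11297 4539/11297]
x' = x̄ + K·y = [2671/11297, 10756/11297]
P' = (I − K·H)·P̄ = [7564/11297 4440/11297; 4440/11297 4506/11297]

x' = [2671/11297, 10756/11297]
P' = [7564/11297 4440/11297; 4440/11297 4506/11297]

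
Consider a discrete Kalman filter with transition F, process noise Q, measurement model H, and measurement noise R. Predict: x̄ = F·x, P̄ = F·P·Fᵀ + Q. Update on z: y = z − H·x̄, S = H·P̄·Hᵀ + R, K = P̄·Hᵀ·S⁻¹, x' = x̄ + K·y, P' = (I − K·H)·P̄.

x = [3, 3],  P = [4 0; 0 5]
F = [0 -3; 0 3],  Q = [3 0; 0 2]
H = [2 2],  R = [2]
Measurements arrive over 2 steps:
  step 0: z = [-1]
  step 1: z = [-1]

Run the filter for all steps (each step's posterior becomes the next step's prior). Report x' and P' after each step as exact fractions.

step 0: x̄ = F·x = [-9, 9]
step 0: P̄ = F·P·Fᵀ + Q = [48 -45; -45 47]
step 0: y = z − H·x̄ = [-1]
step 0: S = H·P̄·Hᵀ + R = [22]
step 0: K = P̄·Hᵀ·S⁻¹ = [3/11; 2/11]
step 0: x' = x̄ + K·y = [-102/11, 97/11]
step 0: P' = (I − K·H)·P̄ = [510/11 -507/11; -507/11 509/11]
step 1: x̄ = F·x = [-291/11, 291/11]
step 1: P̄ = F·P·Fᵀ + Q = [4614/11 -4581/11; -4581/11 4603/11]
step 1: y = z − H·x̄ = [-1]
step 1: S = H·P̄·Hᵀ + R = [22]
step 1: K = P̄·Hᵀ·S⁻¹ = [3/11; 2/11]
step 1: x' = x̄ + K·y = [-294/11, 289/11]
step 1: P' = (I − K·H)·P̄ = [4596/11 -4593/11; -4593/11 4595/11]

step 0: x' = [-102/11, 97/11], P' = [510/11 -507/11; -507/11 509/11]
step 1: x' = [-294/11, 289/11], P' = [4596/11 -4593/11; -4593/11 4595/11]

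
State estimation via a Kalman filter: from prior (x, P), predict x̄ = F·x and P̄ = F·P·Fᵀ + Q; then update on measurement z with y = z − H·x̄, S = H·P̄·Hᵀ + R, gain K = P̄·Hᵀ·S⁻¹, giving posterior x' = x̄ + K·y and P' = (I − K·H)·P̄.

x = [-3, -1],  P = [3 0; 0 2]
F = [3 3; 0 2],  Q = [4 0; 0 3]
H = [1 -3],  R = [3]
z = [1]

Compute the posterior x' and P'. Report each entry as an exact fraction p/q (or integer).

x̄ = F·x = [-12, -2]
P̄ = F·P·Fᵀ + Q = [49 12; 12 11]
y = z − H·x̄ = [7]
S = H·P̄·Hᵀ + R = [79]
K = P̄·Hᵀ·S⁻¹ = [13/79; -21/79]
x' = x̄ + K·y = [-857/79, -305/79]
P' = (I − K·H)·P̄ = [3702/79 1221/79; 1221/79 428/79]

x' = [-857/79, -305/79]
P' = [3702/79 1221/79; 1221/79 428/79]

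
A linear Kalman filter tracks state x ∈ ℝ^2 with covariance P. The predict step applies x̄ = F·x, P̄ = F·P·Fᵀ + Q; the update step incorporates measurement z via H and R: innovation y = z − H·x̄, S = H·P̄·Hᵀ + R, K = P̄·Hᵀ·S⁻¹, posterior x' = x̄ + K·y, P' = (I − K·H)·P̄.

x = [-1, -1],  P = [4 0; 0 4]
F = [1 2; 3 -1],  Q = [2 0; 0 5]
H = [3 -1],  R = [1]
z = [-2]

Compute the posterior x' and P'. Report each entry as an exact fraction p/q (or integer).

x' = [-35/22, -11/4]
P' = [249/55 133/10; 133/10 801/20]

x̄ = F·x = [-3, -2]
P̄ = F·P·Fᵀ + Q = [22 4; 4 45]
y = z − H·x̄ = [5]
S = H·P̄·Hᵀ + R = [220]
K = P̄·Hᵀ·S⁻¹ = [31/110; -3/20]
x' = x̄ + K·y = [-35/22, -11/4]
P' = (I − K·H)·P̄ = [249/55 133/10; 133/10 801/20]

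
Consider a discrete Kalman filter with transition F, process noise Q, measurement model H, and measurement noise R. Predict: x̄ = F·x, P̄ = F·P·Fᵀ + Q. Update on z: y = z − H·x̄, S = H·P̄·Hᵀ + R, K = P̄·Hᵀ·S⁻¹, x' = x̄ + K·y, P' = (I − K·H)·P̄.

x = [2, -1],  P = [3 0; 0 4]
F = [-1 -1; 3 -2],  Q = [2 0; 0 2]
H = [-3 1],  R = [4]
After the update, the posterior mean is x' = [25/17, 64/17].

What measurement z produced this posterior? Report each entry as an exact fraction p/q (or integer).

x̄ = F·x = [-1, 8]
P̄ = F·P·Fᵀ + Q = [9 -1; -1 45]
S = H·P̄·Hᵀ + R = [136]
K = P̄·Hᵀ·S⁻¹ = [-7/34; 6/17]
x' − x̄ = [42/17, -72/17] = K·y
y = (KᵀK)⁻¹·Kᵀ·(x' − x̄) = [-12]
z = y + H·x̄ = [-12] + [11] = [-1]

z = [-1]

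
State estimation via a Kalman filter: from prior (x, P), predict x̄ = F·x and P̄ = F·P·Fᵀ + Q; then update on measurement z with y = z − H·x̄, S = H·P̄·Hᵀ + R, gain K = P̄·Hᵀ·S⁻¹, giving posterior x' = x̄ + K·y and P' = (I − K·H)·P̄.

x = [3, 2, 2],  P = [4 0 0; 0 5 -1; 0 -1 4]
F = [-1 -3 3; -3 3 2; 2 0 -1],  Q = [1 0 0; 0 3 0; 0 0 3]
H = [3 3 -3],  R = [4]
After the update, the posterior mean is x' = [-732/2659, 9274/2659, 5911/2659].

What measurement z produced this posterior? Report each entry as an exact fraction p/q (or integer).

x̄ = F·x = [-3, 1, 4]
P̄ = F·P·Fᵀ + Q = [104 -12 -23; -12 88 -29; -23 -29 23]
S = H·P̄·Hᵀ + R = [2659]
K = P̄·Hᵀ·S⁻¹ = [345/2659; 315/2659; -225/2659]
x' − x̄ = [7245/2659, 6615/2659, -4725/2659] = K·y
y = (KᵀK)⁻¹·Kᵀ·(x' − x̄) = [21]
z = y + H·x̄ = [21] + [-18] = [3]

z = [3]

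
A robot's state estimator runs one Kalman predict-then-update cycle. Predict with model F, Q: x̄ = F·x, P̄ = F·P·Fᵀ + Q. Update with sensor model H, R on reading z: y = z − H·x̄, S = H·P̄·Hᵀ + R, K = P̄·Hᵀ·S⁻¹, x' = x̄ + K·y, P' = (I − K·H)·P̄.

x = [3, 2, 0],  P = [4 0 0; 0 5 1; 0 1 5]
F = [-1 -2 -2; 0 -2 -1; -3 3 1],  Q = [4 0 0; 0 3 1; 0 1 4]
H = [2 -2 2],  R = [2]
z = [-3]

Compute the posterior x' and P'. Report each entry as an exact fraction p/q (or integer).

x' = [-601/79, -421/79, 60/79]
P' = [12760/237 7412/237 -1788/79; 7412/237 5134/237 -771/79; -1788/79 -771/79 1050/79]

x̄ = F·x = [-7, -4, -3]
P̄ = F·P·Fᵀ + Q = [56 36 -36; 36 32 -39; -36 -39 96]
y = z − H·x̄ = [9]
S = H·P̄·Hᵀ + R = [474]
K = P̄·Hᵀ·S⁻¹ = [-16/237; -35/237; 33/79]
x' = x̄ + K·y = [-601/79, -421/79, 60/79]
P' = (I − K·H)·P̄ = [12760/237 7412/237 -1788/79; 7412/237 5134/237 -771/79; -1788/79 -771/79 1050/79]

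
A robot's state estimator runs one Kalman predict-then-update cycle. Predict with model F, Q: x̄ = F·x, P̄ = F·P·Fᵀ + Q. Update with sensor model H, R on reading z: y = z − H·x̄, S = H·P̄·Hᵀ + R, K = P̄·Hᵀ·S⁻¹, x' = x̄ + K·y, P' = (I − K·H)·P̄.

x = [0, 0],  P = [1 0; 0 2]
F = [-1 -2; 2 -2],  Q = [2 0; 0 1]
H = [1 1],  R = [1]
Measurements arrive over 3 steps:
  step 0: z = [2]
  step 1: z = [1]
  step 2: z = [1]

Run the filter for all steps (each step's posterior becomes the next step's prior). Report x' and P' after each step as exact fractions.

step 0: x' = [34/37, 38/37], P' = [118/37 -101/37; -101/37 120/37]
step 1: x' = [-985/499, 8749/2994], P' = [1318/499 -1199/499; -1199/499 9437/2994]
step 2: x' = [-4064/57107, 50196/57107], P' = [143660/57107 -128863/57107; -128863/57107 340849/114214]

step 0: x̄ = F·x = [0, 0]
step 0: P̄ = F·P·Fᵀ + Q = [11 6; 6 13]
step 0: y = z − H·x̄ = [2]
step 0: S = H·P̄·Hᵀ + R = [37]
step 0: K = P̄·Hᵀ·S⁻¹ = [17/37; 19/37]
step 0: x' = x̄ + K·y = [34/37, 38/37]
step 0: P' = (I − K·H)·P̄ = [118/37 -101/37; -101/37 120/37]
step 1: x̄ = F·x = [-110/37, -8/37]
step 1: P̄ = F·P·Fᵀ + Q = [268/37 446/37; 446/37 1797/37]
step 1: y = z − H·x̄ = [155/37]
step 1: S = H·P̄·Hᵀ + R = [2994/37]
step 1: K = P̄·Hᵀ·S⁻¹ = [119/499; 2243/2994]
step 1: x' = x̄ + K·y = [-985/499, 8749/2994]
step 1: P' = (I − K·H)·P̄ = [1318/499 -1199/499; -1199/499 9437/2994]
step 2: x̄ = F·x = [-5794/1497, -14659/1497]
step 2: P̄ = F·P·Fᵀ + Q = [11434/1497 18160/1497; 18160/1497 64963/1497]
step 2: y = z − H·x̄ = [21950/1497]
step 2: S = H·P̄·Hᵀ + R = [114214/1497]
step 2: K = P̄·Hᵀ·S⁻¹ = [14797/57107; 83123/114214]
step 2: x' = x̄ + K·y = [-4064/57107, 50196/57107]
step 2: P' = (I − K·H)·P̄ = [143660/57107 -128863/57107; -128863/57107 340849/114214]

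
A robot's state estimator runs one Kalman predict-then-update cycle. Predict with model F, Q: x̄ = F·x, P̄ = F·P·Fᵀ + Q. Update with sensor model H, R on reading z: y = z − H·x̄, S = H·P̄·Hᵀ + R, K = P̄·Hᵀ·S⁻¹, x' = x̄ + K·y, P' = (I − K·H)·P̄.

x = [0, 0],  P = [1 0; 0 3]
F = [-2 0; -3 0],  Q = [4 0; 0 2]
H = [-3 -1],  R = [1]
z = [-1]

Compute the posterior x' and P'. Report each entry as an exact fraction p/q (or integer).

x' = [1/4, 29/120]
P' = [1/2 -5/4; -5/4 479/120]

x̄ = F·x = [0, 0]
P̄ = F·P·Fᵀ + Q = [8 6; 6 11]
y = z − H·x̄ = [-1]
S = H·P̄·Hᵀ + R = [120]
K = P̄·Hᵀ·S⁻¹ = [-1/4; -29/120]
x' = x̄ + K·y = [1/4, 29/120]
P' = (I − K·H)·P̄ = [1/2 -5/4; -5/4 479/120]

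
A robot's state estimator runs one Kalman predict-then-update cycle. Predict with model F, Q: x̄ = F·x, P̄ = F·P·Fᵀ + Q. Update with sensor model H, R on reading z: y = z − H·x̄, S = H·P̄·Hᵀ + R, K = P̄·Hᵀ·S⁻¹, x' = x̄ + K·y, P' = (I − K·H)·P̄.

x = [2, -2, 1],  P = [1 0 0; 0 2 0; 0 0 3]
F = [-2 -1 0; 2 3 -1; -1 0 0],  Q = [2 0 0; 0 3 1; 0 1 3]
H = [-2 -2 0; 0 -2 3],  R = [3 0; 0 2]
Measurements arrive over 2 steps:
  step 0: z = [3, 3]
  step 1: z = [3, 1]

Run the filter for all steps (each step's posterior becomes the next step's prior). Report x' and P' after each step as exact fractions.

step 0: x̄ = F·x = [-2, -3, -2]
step 0: P̄ = F·P·Fᵀ + Q = [8 -10 2; -10 28 -1; 2 -1 4]
step 0: y = z − H·x̄ = [-7, 3]
step 0: S = H·P̄·Hᵀ + R = [67 66; 66 162]
step 0: K = P̄·Hᵀ·S⁻¹ = [-178/1083 739/3249; -17/57 -83/342; -208/1083 535/3249]
step 0: x' = x̄ + K·y = [-181/1083, -187/114, -175/1083]
step 0: P' = (I − K·H)·P̄ = [8914/3249 -427/171 -4916/3249; -427/171 53/18 308/171; -4916/3249 308/171 4258/3249]
step 1: x̄ = F·x = [4277/2166, -11033/2166, 181/1083]
step 1: P̄ = F·P·Fᵀ + Q = [38537/6498 -6863/6498 9715/3249; -6863/6498 45911/6498 4844/3249; 9715/3249 4844/3249 18661/3249]
step 1: y = z − H·x̄ = [-1169/361, -10493/1083]
step 1: S = H·P̄·Hᵀ + R = [16799/361 -3086/1083; -3086/1083 208141/3249]
step 1: K = P̄·Hᵀ·S⁻¹ = [-1926530/9659383 1585364/9659383; -2590950/9659383 -1571477/9659383; -1733472/9659383 2071349/9659383]
step 1: x' = x̄ + K·y = [19903429/19318766, -51172699/19318766, -12841210/9659383]
step 1: P' = (I − K·H)·P̄ = [41868343/19318766 -36088753/19318766 -10972675/9659383; -36088753/19318766 43861603/19318766 13572883/9659383; -10972675/9659383 13572883/9659383 10429488/9659383]

step 0: x' = [-181/1083, -187/114, -175/1083], P' = [8914/3249 -427/171 -4916/3249; -427/171 53/18 308/171; -4916/3249 308/171 4258/3249]
step 1: x' = [19903429/19318766, -51172699/19318766, -12841210/9659383], P' = [41868343/19318766 -36088753/19318766 -10972675/9659383; -36088753/19318766 43861603/19318766 13572883/9659383; -10972675/9659383 13572883/9659383 10429488/9659383]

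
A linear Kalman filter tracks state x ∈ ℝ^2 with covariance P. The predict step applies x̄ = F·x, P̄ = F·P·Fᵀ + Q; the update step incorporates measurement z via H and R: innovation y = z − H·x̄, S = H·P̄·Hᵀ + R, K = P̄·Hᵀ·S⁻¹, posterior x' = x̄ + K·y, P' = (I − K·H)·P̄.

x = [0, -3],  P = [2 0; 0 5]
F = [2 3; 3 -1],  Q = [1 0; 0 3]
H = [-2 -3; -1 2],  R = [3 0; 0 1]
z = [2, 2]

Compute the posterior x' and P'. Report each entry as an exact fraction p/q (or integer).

x' = [-5720/3849, 3445/11547]
P' = [1091/2566 -1/7698; -1/7698 3281/23094]

x̄ = F·x = [-9, 3]
P̄ = F·P·Fᵀ + Q = [54 -3; -3 26]
y = z − H·x̄ = [-7, -13]
S = H·P̄·Hᵀ + R = [417 -45; -45 171]
K = P̄·Hᵀ·S⁻¹ = [-727/2566 -3275/7698; -1093/7698 6565/23094]
x' = x̄ + K·y = [-5720/3849, 3445/11547]
P' = (I − K·H)·P̄ = [1091/2566 -1/7698; -1/7698 3281/23094]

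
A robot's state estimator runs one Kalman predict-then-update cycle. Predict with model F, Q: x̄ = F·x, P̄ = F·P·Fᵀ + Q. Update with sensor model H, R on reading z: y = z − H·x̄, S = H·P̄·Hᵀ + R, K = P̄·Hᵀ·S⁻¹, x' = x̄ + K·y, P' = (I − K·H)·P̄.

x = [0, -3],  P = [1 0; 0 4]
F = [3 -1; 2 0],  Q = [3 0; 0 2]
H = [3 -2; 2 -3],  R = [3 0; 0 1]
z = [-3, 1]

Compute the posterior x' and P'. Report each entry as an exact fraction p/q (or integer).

x' = [-359/193, -298/193]
P' = [212/193 162/193; 162/193 142/193]

x̄ = F·x = [3, 0]
P̄ = F·P·Fᵀ + Q = [16 6; 6 6]
y = z − H·x̄ = [-12, -5]
S = H·P̄·Hᵀ + R = [99 54; 54 47]
K = P̄·Hᵀ·S⁻¹ = [104/193 -62/193; 202/579 -102/193]
x' = x̄ + K·y = [-359/193, -298/193]
P' = (I − K·H)·P̄ = [212/193 162/193; 162/193 142/193]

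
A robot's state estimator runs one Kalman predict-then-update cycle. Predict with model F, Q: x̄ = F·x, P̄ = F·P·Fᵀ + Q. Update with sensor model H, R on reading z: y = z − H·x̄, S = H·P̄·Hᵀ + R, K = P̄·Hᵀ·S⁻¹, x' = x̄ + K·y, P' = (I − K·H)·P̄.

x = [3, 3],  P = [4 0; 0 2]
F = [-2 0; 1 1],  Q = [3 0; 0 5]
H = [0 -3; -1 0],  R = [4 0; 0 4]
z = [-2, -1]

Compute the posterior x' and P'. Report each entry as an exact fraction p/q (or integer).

x̄ = F·x = [-6, 6]
P̄ = F·P·Fᵀ + Q = [19 -8; -8 11]
y = z − H·x̄ = [16, -7]
S = H·P̄·Hᵀ + R = [103 -24; -24 23]
K = P̄·Hᵀ·S⁻¹ = [96/1793 -1381/1793; -567/1793 32/1793]
x' = x̄ + K·y = [445/1793, 1462/1793]
P' = (I − K·H)·P̄ = [5524/1793 -128/1793; -128/1793 756/1793]

x' = [445/1793, 1462/1793]
P' = [5524/1793 -128/1793; -128/1793 756/1793]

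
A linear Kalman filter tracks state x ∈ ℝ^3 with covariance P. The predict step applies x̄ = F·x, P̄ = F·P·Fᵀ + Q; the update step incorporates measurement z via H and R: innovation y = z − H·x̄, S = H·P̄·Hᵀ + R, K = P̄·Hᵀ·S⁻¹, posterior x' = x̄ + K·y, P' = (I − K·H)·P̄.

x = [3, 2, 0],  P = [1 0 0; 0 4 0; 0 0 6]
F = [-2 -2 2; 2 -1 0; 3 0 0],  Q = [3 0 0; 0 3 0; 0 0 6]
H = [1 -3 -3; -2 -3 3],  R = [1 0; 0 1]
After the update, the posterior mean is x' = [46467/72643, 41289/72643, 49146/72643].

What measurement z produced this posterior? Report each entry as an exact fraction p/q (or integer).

x̄ = F·x = [-10, 4, 9]
P̄ = F·P·Fᵀ + Q = [47 4 -6; 4 11 6; -6 6 15]
S = H·P̄·Hᵀ + R = [402 -172; -172 435]
K = P̄·Hᵀ·S⁻¹ = [1727/145286 -20366/72643; -24401/145286 -8665/72643; -23307/145286 1905/72643]
x' − x̄ = [772897/72643, -249283/72643, -604641/72643] = K·y
y = (KᵀK)⁻¹·Kᵀ·(x' − x̄) = [46, -36]
z = y + H·x̄ = [46, -36] + [-49, 35] = [-3, -1]

z = [-3, -1]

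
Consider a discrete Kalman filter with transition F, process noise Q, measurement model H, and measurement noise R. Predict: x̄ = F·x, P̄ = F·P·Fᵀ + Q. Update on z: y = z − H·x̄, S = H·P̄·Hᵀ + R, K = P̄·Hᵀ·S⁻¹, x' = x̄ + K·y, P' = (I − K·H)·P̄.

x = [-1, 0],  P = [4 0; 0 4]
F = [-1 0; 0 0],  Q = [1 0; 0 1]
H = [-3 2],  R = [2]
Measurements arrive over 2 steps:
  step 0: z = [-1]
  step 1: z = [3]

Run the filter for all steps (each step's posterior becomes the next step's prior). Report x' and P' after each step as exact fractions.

step 0: x̄ = F·x = [1, 0]
step 0: P̄ = F·P·Fᵀ + Q = [5 0; 0 1]
step 0: y = z − H·x̄ = [2]
step 0: S = H·P̄·Hᵀ + R = [51]
step 0: K = P̄·Hᵀ·S⁻¹ = [-5/17; 2/51]
step 0: x' = x̄ + K·y = [7/17, 4/51]
step 0: P' = (I − K·H)·P̄ = [10/17 10/17; 10/17 47/51]
step 1: x̄ = F·x = [-7/17, 0]
step 1: P̄ = F·P·Fᵀ + Q = [27/17 0; 0 1]
step 1: y = z − H·x̄ = [30/17]
step 1: S = H·P̄·Hᵀ + R = [345/17]
step 1: K = P̄·Hᵀ·S⁻¹ = [-27/115; 34/345]
step 1: x' = x̄ + K·y = [-19/23, 4/23]
step 1: P' = (I − K·H)·P̄ = [54/115 54/115; 54/115 277/345]

step 0: x' = [7/17, 4/51], P' = [10/17 10/17; 10/17 47/51]
step 1: x' = [-19/23, 4/23], P' = [54/115 54/115; 54/115 277/345]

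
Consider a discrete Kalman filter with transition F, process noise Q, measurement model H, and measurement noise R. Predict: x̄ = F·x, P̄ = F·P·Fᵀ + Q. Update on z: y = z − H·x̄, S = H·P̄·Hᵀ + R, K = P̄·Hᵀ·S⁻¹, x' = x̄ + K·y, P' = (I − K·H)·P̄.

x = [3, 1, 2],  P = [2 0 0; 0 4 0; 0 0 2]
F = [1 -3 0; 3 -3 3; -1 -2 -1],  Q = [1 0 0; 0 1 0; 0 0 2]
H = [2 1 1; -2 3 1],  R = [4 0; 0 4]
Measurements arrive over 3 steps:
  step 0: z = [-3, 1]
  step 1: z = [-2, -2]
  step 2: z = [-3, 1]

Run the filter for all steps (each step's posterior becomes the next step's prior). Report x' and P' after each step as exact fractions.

step 0: x̄ = F·x = [0, 12, -7]
step 0: P̄ = F·P·Fᵀ + Q = [39 42 22; 42 73 12; 22 12 22]
step 0: y = z − H·x̄ = [-8, -28]
step 0: S = H·P̄·Hᵀ + R = [535 301; 301 319]
step 0: K = P̄·Hᵀ·S⁻¹ = [673/2224 -147/2224; 151/1251 434/1251; 5167/20016 -3997/20016]
step 0: x' = x̄ + K·y = [-317/556, 1652/1251, -17383/5004]
step 0: P' = (I − K·H)·P̄ = [365/556 80/139 -377/556; 80/139 2006/1251 -2842/1251; -377/556 -2842/1251 23321/5004]
step 1: x̄ = F·x = [-7559/1668, -2237/139, 195/139]
step 1: P̄ = F·P·Fᵀ + Q = [7025/556 3879/139 473/139; 3879/139 11344/139 393/139; 473/139 393/139 777/139]
step 1: y = z − H·x̄ = [18143/834, 29869/834]
step 1: S = H·P̄·Hᵀ + R = [37896/139 44872/139; 44872/139 64372/139]
step 1: K = P̄·Hᵀ·S⁻¹ = [433333/1532176 -24357/383044; 104911/766088 30529/95761; 1202/5633 -1499/11266]
step 1: x' = x̄ + K·y = [-6035795/9193056, -7799045/4596528, 28833/22532]
step 1: P' = (I − K·H)·P̄ = [1734877/3064352 673355/1532176 -9925/22532; 673355/1532176 951997/766088 -17731/11266; -9925/22532 -17731/11266 18636/5633]
step 2: x̄ = F·x = [40758475/9193056, 21326159/3064352, 25468111/9193056]
step 2: P̄ = F·P·Fᵀ + Q = [30990861/3064352 62672091/3064352 9341065/3064352; 62672091/3064352 182465789/3064352 5756511/3064352; 9341065/3064352 5756511/3064352 16629429/3064352]
step 2: y = z − H·x̄ = [-33090451/1532176, -3959173/287283]
step 2: S = H·P̄·Hᵀ + R = [158720429/766088 22305555/95761; 22305555/95761 32504753/95761]
step 2: K = P̄·Hᵀ·S⁻¹ = [6974875807/24621005834 -1581910381/24621005834; 3393178553/24621005834 7798022679/24621005834; 5197771475/24621005834 -3206646397/24621005834]
step 2: x' = x̄ + K·y = [-29513294519/36931508751, -4701127862/12310502917, 217381429/36931508751]
step 2: P' = (I − K·H)·P̄ = [6947737881/12310502917 5338689574/12310502917 -5284413722/12310502917; 5338689574/12310502917 15082223274/12310502917 -18973245316/12310502917; -5284413722/12310502917 -18973245316/12310502917 39937615710/12310502917]

step 0: x' = [-317/556, 1652/1251, -17383/5004], P' = [365/556 80/139 -377/556; 80/139 2006/1251 -2842/1251; -377/556 -2842/1251 23321/5004]
step 1: x' = [-6035795/9193056, -7799045/4596528, 28833/22532], P' = [1734877/3064352 673355/1532176 -9925/22532; 673355/1532176 951997/766088 -17731/11266; -9925/22532 -17731/11266 18636/5633]
step 2: x' = [-29513294519/36931508751, -4701127862/12310502917, 217381429/36931508751], P' = [6947737881/12310502917 5338689574/12310502917 -5284413722/12310502917; 5338689574/12310502917 15082223274/12310502917 -18973245316/12310502917; -5284413722/12310502917 -18973245316/12310502917 39937615710/12310502917]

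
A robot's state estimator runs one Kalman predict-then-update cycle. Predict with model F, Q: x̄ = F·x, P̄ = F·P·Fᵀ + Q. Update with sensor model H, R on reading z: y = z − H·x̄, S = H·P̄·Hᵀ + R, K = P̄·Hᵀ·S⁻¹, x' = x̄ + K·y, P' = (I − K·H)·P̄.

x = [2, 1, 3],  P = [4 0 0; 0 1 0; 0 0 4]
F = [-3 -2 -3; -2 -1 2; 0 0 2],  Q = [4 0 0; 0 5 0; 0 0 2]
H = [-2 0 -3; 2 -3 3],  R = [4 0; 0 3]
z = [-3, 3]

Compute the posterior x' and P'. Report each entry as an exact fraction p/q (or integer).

x' = [-67785/21751, -501/21751, 64623/21751]
P' = [469668/21751 4794/21751 -301872/21751; 4794/21751 16566/21751 6244/21751; -301872/21751 6244/21751 203220/21751]

x̄ = F·x = [-17, 1, 6]
P̄ = F·P·Fᵀ + Q = [80 2 -24; 2 38 16; -24 16 18]
y = z − H·x̄ = [-19, 22]
S = H·P̄·Hᵀ + R = [198 -38; -38 227]
K = P̄·Hᵀ·S⁻¹ = [-8430/21751 6446/21751; -7080/21751 -7126/21751; -1479/21751 -4272/21751]
x' = x̄ + K·y = [-67785/21751, -501/21751, 64623/21751]
P' = (I − K·H)·P̄ = [469668/21751 4794/21751 -301872/21751; 4794/21751 16566/21751 6244/21751; -301872/21751 6244/21751 203220/21751]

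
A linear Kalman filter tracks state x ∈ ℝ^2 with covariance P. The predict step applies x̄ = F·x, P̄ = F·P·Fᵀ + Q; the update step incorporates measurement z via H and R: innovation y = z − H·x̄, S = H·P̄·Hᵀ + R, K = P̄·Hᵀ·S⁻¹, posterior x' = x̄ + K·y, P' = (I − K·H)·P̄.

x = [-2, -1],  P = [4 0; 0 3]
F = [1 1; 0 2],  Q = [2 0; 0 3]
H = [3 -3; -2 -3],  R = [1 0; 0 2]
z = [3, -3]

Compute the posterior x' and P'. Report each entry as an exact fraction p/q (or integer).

x̄ = F·x = [-3, -2]
P̄ = F·P·Fᵀ + Q = [9 6; 6 15]
y = z − H·x̄ = [6, -15]
S = H·P̄·Hᵀ + R = [109 63; 63 245]
K = P̄·Hᵀ·S⁻¹ = [639/3248 -4491/22736; -27/203 -282/1421]
x' = x̄ + K·y = [25995/22736, 254/1421]
P' = (I − K·H)·P̄ = [2691/22736 75/1421; 75/1421 138/1421]

x' = [25995/22736, 254/1421]
P' = [2691/22736 75/1421; 75/1421 138/1421]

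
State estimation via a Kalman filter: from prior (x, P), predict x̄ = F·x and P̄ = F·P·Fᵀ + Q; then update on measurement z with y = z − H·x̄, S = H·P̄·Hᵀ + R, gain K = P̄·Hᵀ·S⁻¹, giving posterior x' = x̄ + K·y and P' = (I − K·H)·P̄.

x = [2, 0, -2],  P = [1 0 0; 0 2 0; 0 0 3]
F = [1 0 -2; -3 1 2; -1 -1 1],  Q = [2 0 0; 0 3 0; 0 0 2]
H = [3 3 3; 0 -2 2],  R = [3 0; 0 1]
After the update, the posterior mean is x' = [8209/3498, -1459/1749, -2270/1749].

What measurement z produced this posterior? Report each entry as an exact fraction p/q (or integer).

x̄ = F·x = [6, -10, -4]
P̄ = F·P·Fᵀ + Q = [15 -15 -7; -15 26 7; -7 7 8]
S = H·P̄·Hᵀ + R = [174 -60; -60 81]
K = P̄·Hᵀ·S⁻¹ = [-247/3498 254/1749; 349/1749 -562/1749; 344/1749 298/1749]
x' − x̄ = [-12779/3498, 16031/1749, 4726/1749] = K·y
y = (KᵀK)⁻¹·Kᵀ·(x' − x̄) = [25, -13]
z = y + H·x̄ = [25, -13] + [-24, 12] = [1, -1]

z = [1, -1]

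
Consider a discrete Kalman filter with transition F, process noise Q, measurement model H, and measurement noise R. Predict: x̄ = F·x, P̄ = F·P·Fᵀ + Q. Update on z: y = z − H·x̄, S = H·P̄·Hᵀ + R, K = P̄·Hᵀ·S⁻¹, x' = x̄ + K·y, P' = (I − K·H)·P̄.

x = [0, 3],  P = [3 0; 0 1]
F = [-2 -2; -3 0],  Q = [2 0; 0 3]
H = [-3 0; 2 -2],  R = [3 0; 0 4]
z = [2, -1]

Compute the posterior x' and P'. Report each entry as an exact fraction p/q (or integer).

x' = [-42/55, 114/715]
P' = [18/55 18/55; 18/55 894/715]

x̄ = F·x = [-6, 0]
P̄ = F·P·Fᵀ + Q = [18 18; 18 30]
y = z − H·x̄ = [-16, 11]
S = H·P̄·Hᵀ + R = [165 0; 0 52]
K = P̄·Hᵀ·S⁻¹ = [-18/55 0; -18/55 -6/13]
x' = x̄ + K·y = [-42/55, 114/715]
P' = (I − K·H)·P̄ = [18/55 18/55; 18/55 894/715]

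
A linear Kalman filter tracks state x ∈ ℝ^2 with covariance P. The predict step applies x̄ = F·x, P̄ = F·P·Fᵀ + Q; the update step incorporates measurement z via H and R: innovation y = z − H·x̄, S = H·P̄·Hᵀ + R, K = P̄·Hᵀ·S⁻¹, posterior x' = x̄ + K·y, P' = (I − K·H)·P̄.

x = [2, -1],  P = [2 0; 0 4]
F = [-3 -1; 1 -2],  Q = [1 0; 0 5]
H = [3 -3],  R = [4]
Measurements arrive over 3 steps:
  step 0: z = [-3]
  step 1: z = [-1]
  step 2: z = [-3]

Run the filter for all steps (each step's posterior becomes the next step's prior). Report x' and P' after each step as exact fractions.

step 0: x̄ = F·x = [-5, 4]
step 0: P̄ = F·P·Fᵀ + Q = [23 2; 2 23]
step 0: y = z − H·x̄ = [24]
step 0: S = H·P̄·Hᵀ + R = [382]
step 0: K = P̄·Hᵀ·S⁻¹ = [63/382; -63/382]
step 0: x' = x̄ + K·y = [-199/191, 8/191]
step 0: P' = (I − K·H)·P̄ = [4817/382 4733/382; 4733/382 4817/382]
step 1: x̄ = F·x = [589/191, -215/191]
step 1: P̄ = F·P·Fᵀ + Q = [38475/191 9424/191; 9424/191 7063/382]
step 1: y = z − H·x̄ = [-2603/191]
step 1: S = H·P̄·Hᵀ + R = [418381/382]
step 1: K = P̄·Hᵀ·S⁻¹ = [174306/418381; 35355/418381]
step 1: x' = x̄ + K·y = [-1085299/418381, -952780/418381]
step 1: P' = (I − K·H)·P̄ = [4743027/418381 4510619/418381; 4510619/418381 4463479/418381]
step 2: x̄ = F·x = [4208677/418381, 820261/418381]
step 2: P̄ = F·P·Fᵀ + Q = [74632817/418381 17250972/418381; 17250972/418381 6646372/418381]
step 2: y = z − H·x̄ = [-11420391/418381]
step 2: S = H·P̄·Hᵀ + R = [422668729/418381]
step 2: K = P̄·Hᵀ·S⁻¹ = [172145535/422668729; 31813800/422668729]
step 2: x' = x̄ + K·y = [-447183692/422668729, -39742151/422668729]
step 2: P' = (I − K·H)·P̄ = [4567302728/422668729 4337775348/422668729; 4337775348/422668729 4295356948/422668729]

step 0: x' = [-199/191, 8/191], P' = [4817/382 4733/382; 4733/382 4817/382]
step 1: x' = [-1085299/418381, -952780/418381], P' = [4743027/418381 4510619/418381; 4510619/418381 4463479/418381]
step 2: x' = [-447183692/422668729, -39742151/422668729], P' = [4567302728/422668729 4337775348/422668729; 4337775348/422668729 4295356948/422668729]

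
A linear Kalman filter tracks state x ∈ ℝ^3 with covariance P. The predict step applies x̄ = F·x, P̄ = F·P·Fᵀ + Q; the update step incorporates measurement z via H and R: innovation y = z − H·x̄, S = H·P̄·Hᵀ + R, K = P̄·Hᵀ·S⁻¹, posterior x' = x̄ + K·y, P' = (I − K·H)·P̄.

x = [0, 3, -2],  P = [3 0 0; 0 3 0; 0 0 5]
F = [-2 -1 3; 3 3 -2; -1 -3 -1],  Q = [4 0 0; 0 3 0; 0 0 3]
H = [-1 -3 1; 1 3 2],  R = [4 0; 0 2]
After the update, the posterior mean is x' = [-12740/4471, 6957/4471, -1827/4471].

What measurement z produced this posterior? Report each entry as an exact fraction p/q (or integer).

x̄ = F·x = [-9, 13, -7]
P̄ = F·P·Fᵀ + Q = [64 -57 0; -57 77 -26; 0 -26 38]
S = H·P̄·Hᵀ + R = [613 -261; -261 257]
K = P̄·Hᵀ·S⁻¹ = [-107/22355 -9416/22355; -9779/44710 11293/44710; 2929/8942 2905/8942]
x' − x̄ = [27499/4471, -51166/4471, 29470/4471] = K·y
y = (KᵀK)⁻¹·Kᵀ·(x' − x̄) = [35, -15]
z = y + H·x̄ = [35, -15] + [-37, 16] = [-2, 1]

z = [-2, 1]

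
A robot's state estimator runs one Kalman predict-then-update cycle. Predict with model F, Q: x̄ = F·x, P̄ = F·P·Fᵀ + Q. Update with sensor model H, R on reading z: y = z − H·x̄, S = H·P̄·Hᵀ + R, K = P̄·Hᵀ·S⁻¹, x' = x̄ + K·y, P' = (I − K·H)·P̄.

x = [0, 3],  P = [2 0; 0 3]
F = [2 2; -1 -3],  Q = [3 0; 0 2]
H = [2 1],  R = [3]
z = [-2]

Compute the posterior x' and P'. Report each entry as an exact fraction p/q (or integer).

x̄ = F·x = [6, -9]
P̄ = F·P·Fᵀ + Q = [23 -22; -22 31]
y = z − H·x̄ = [-5]
S = H·P̄·Hᵀ + R = [38]
K = P̄·Hᵀ·S⁻¹ = [12/19; -13/38]
x' = x̄ + K·y = [54/19, -277/38]
P' = (I − K·H)·P̄ = [149/19 -262/19; -262/19 1009/38]

x' = [54/19, -277/38]
P' = [149/19 -262/19; -262/19 1009/38]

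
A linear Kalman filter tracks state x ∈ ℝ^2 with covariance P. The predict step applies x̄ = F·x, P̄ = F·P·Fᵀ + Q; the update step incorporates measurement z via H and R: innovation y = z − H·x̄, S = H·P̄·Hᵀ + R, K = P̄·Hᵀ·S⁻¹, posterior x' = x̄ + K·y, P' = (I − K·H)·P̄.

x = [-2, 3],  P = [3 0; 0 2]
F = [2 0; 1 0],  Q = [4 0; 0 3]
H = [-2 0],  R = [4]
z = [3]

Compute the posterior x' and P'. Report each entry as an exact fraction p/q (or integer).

x' = [-28/17, -19/17]
P' = [16/17 6/17; 6/17 66/17]

x̄ = F·x = [-4, -2]
P̄ = F·P·Fᵀ + Q = [16 6; 6 6]
y = z − H·x̄ = [-5]
S = H·P̄·Hᵀ + R = [68]
K = P̄·Hᵀ·S⁻¹ = [-8/17; -3/17]
x' = x̄ + K·y = [-28/17, -19/17]
P' = (I − K·H)·P̄ = [16/17 6/17; 6/17 66/17]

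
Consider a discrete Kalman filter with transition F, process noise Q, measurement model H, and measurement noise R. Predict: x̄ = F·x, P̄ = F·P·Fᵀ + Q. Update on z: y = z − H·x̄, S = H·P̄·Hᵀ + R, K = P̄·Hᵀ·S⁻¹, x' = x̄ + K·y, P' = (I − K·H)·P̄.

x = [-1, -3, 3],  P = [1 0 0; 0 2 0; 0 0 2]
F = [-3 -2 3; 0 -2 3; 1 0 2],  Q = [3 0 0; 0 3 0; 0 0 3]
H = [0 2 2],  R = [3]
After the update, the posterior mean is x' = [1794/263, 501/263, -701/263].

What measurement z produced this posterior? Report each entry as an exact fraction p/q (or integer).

x̄ = F·x = [18, 15, 5]
P̄ = F·P·Fᵀ + Q = [38 26 9; 26 29 12; 9 12 12]
S = H·P̄·Hᵀ + R = [263]
K = P̄·Hᵀ·S⁻¹ = [70/263; 82/263; 48/263]
x' − x̄ = [-2940/263, -3444/263, -2016/263] = K·y
y = (KᵀK)⁻¹·Kᵀ·(x' − x̄) = [-42]
z = y + H·x̄ = [-42] + [40] = [-2]

z = [-2]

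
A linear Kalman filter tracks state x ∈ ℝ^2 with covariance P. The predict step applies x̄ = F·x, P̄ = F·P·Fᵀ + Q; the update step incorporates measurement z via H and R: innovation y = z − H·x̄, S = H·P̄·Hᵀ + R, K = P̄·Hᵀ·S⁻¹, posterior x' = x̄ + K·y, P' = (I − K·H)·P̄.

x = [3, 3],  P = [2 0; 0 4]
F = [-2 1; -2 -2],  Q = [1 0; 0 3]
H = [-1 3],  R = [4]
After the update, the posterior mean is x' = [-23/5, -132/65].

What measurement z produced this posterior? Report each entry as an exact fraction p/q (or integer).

x̄ = F·x = [-3, -12]
P̄ = F·P·Fᵀ + Q = [13 0; 0 27]
S = H·P̄·Hᵀ + R = [260]
K = P̄·Hᵀ·S⁻¹ = [-1/20; 81/260]
x' − x̄ = [-8/5, 648/65] = K·y
y = (KᵀK)⁻¹·Kᵀ·(x' − x̄) = [32]
z = y + H·x̄ = [32] + [-33] = [-1]

z = [-1]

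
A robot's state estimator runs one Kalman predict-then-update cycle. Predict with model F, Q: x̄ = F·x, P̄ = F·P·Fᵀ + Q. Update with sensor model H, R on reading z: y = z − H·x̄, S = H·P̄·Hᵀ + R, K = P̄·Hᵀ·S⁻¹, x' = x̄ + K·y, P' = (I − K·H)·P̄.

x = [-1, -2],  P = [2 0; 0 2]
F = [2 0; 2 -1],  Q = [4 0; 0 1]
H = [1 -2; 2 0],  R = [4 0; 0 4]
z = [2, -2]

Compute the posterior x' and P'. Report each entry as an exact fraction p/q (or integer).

x' = [-98/87, -36/29]
P' = [80/87 14/29; 14/29 32/29]

x̄ = F·x = [-2, 0]
P̄ = F·P·Fᵀ + Q = [12 8; 8 11]
y = z − H·x̄ = [4, 2]
S = H·P̄·Hᵀ + R = [28 -8; -8 52]
K = P̄·Hᵀ·S⁻¹ = [-1/87 40/87; -25/58 7/29]
x' = x̄ + K·y = [-98/87, -36/29]
P' = (I − K·H)·P̄ = [80/87 14/29; 14/29 32/29]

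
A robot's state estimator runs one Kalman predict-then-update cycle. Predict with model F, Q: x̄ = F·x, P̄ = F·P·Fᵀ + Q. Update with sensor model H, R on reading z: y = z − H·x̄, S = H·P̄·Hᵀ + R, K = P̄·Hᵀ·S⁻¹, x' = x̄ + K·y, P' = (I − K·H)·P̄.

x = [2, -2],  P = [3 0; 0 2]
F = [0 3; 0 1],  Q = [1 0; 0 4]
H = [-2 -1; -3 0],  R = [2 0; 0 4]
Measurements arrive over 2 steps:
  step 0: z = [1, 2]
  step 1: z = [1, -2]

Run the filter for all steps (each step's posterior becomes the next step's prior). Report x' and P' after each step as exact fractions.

step 0: x̄ = F·x = [-6, -2]
step 0: P̄ = F·P·Fᵀ + Q = [19 6; 6 6]
step 0: y = z − H·x̄ = [-13, -16]
step 0: S = H·P̄·Hᵀ + R = [108 132; 132 175]
step 0: K = P̄·Hᵀ·S⁻¹ = [-44/369 -29/123; -43/82 12/41]
step 0: x' = x̄ + K·y = [-250/369, 11/82]
step 0: P' = (I − K·H)·P̄ = [116/369 -16/41; -16/41 75/41]
step 1: x̄ = F·x = [33/82, 11/82]
step 1: P̄ = F·P·Fᵀ + Q = [716/41 225/41; 225/41 239/41]
step 1: y = z − H·x̄ = [159/82, -65/82]
step 1: S = H·P̄·Hᵀ + R = [4085/41 4971/41; 4971/41 6608/41]
step 1: K = P̄·Hᵀ·S⁻¹ = [-6628/55679 -13113/55679; -29207/55679 16284/55679]
step 1: x' = x̄ + K·y = [19950/55679, -62072/55679]
step 1: P' = (I − K·H)·P̄ = [17484/55679 -21712/55679; -21712/55679 101838/55679]

step 0: x' = [-250/369, 11/82], P' = [116/369 -16/41; -16/41 75/41]
step 1: x' = [19950/55679, -62072/55679], P' = [17484/55679 -21712/55679; -21712/55679 101838/55679]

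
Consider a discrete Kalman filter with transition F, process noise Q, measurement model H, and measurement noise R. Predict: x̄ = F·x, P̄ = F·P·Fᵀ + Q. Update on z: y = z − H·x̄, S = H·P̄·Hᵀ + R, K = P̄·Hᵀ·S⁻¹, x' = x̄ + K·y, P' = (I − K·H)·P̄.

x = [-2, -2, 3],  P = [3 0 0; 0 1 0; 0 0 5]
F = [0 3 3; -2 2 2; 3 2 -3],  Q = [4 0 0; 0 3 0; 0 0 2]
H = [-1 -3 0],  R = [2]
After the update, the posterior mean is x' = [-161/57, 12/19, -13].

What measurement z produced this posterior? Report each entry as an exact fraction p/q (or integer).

z = [1]

x̄ = F·x = [3, 6, -19]
P̄ = F·P·Fᵀ + Q = [58 36 -39; 36 39 -44; -39 -44 78]
S = H·P̄·Hᵀ + R = [627]
K = P̄·Hᵀ·S⁻¹ = [-166/627; -51/209; 3/11]
x' − x̄ = [-332/57, -102/19, 6] = K·y
y = (KᵀK)⁻¹·Kᵀ·(x' − x̄) = [22]
z = y + H·x̄ = [22] + [-21] = [1]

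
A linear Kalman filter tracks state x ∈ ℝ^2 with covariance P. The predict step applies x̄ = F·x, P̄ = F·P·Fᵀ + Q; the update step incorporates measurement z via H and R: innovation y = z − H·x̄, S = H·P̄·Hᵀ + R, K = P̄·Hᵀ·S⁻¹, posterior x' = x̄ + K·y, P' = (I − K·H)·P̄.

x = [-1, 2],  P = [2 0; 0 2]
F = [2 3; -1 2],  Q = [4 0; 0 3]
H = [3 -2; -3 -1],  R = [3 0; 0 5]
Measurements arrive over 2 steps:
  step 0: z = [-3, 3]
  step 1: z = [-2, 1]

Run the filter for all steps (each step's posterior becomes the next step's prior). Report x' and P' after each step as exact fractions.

step 0: x' = [-1599/1784, 1065/3568], P' = [1987/7136 3483/14272; 3483/14272 23667/28544]
step 1: x' = [-74063413/181563371, 97549913/181563371], P' = [49563506/181563371 41188527/181563371; 41188527/181563371 136779864/181563371]

step 0: x̄ = F·x = [4, 5]
step 0: P̄ = F·P·Fᵀ + Q = [30 8; 8 13]
step 0: y = z − H·x̄ = [-5, 20]
step 0: S = H·P̄·Hᵀ + R = [229 -220; -220 336]
step 0: K = P̄·Hᵀ·S⁻¹ = [413/3568 -3081/14272; -2203/7136 -8913/28544]
step 0: x' = x̄ + K·y = [-1599/1784, 1065/3568]
step 0: P' = (I − K·H)·P̄ = [1987/7136 3483/14272; 3483/14272 23667/28544]
step 1: x̄ = F·x = [-3201/3568, 333/223]
step 1: P̄ = F·P·Fᵀ + Q = [442563/28544 8317/1784; 8317/1784 1253/223]
step 1: y = z − H·x̄ = [13123/3568, -707/3568]
step 1: S = H·P̄·Hᵀ + R = [3113371/28544 -3263083/28544; -3263083/28544 5084603/28544]
step 1: K = P̄·Hᵀ·S⁻¹ = [22104488/181563371 -37975809/181563371; -49998049/181563371 -52069089/181563371]
step 1: x' = x̄ + K·y = [-74063413/181563371, 97549913/181563371]
step 1: P' = (I − K·H)·P̄ = [49563506/181563371 41188527/181563371; 41188527/181563371 136779864/181563371]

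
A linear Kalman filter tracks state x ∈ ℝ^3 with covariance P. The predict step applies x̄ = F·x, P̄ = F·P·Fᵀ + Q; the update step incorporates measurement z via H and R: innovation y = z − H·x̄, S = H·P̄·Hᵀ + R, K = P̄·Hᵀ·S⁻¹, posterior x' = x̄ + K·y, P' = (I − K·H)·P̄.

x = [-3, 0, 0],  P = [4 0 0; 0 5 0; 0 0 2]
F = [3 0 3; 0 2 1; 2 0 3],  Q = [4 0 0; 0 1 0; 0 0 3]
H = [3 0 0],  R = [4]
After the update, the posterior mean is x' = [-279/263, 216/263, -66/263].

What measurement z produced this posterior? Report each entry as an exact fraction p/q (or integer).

x̄ = F·x = [-9, 0, -6]
P̄ = F·P·Fᵀ + Q = [58 6 42; 6 23 6; 42 6 37]
S = H·P̄·Hᵀ + R = [526]
K = P̄·Hᵀ·S⁻¹ = [87/263; 9/263; 63/263]
x' − x̄ = [2088/263, 216/263, 1512/263] = K·y
y = (KᵀK)⁻¹·Kᵀ·(x' − x̄) = [24]
z = y + H·x̄ = [24] + [-27] = [-3]

z = [-3]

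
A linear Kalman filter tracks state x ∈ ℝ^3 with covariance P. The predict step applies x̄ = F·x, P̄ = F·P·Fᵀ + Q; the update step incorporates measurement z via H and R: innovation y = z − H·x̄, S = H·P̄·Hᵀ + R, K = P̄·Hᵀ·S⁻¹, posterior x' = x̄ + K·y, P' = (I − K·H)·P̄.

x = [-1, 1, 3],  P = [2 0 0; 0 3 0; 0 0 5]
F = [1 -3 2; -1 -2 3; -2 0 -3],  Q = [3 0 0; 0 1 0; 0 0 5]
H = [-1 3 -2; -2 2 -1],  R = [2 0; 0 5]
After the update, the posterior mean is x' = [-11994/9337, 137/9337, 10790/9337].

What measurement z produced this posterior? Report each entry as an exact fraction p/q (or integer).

x̄ = F·x = [2, 8, -7]
P̄ = F·P·Fᵀ + Q = [52 46 -34; 46 60 -41; -34 -41 58]
S = H·P̄·Hᵀ + R = [906 329; 329 171]
K = P̄·Hᵀ·S⁻¹ = [19096/46685 -30734/46685; 2847/9337 -1710/9337; -11367/46685 2213/46685]
x' − x̄ = [-30668/9337, -74559/9337, 76149/9337] = K·y
y = (KᵀK)⁻¹·Kᵀ·(x' − x̄) = [-37, -18]
z = y + H·x̄ = [-37, -18] + [36, 19] = [-1, 1]

z = [-1, 1]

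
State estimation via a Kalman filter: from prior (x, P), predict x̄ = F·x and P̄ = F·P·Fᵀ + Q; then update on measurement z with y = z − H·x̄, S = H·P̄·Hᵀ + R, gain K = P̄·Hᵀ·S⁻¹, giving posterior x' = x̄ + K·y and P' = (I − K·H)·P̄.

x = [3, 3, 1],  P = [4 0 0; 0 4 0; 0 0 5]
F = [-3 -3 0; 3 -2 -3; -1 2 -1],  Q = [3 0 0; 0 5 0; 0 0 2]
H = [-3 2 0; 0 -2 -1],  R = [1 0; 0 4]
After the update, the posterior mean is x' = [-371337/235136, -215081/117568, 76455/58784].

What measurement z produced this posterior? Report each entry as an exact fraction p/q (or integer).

z = [1, 2]

x̄ = F·x = [-18, 0, 2]
P̄ = F·P·Fᵀ + Q = [75 -12 -12; -12 102 -13; -12 -13 27]
S = H·P̄·Hᵀ + R = [1228 -490; -490 387]
K = P̄·Hᵀ·S⁻¹ = [-78723/235136 -38901/117568; -355/117568 -29237/58784; 845/58784 459/29392]
x' − x̄ = [3861111/235136, -215081/117568, -41113/58784] = K·y
y = (KᵀK)⁻¹·Kᵀ·(x' − x̄) = [-53, 4]
z = y + H·x̄ = [-53, 4] + [54, -2] = [1, 2]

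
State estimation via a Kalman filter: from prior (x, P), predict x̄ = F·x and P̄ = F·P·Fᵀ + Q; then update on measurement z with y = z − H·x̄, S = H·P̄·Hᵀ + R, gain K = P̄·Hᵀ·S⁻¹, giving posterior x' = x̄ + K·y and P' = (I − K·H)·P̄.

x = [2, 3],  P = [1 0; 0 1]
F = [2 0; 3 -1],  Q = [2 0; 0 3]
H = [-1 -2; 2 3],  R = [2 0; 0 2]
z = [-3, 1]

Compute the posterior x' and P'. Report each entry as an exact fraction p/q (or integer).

x̄ = F·x = [4, 3]
P̄ = F·P·Fᵀ + Q = [6 6; 6 13]
y = z − H·x̄ = [7, -16]
S = H·P̄·Hᵀ + R = [84 -132; -132 215]
K = P̄·Hᵀ·S⁻¹ = [15/106 12/53; -37/159 5/53]
x' = x̄ + K·y = [145/106, -22/159]
P' = (I − K·H)·P̄ = [93/53 -54/53; -54/53 118/159]

x' = [145/106, -22/159]
P' = [93/53 -54/53; -54/53 118/159]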